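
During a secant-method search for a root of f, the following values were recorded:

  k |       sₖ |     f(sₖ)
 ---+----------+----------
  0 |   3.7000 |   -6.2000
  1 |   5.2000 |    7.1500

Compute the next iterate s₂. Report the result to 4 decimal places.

s₂ = 5.2000 − 7.1500·(5.2000 − 3.7000) / (7.1500 − (-6.2000))
   = 5.2000 − (10.725000)/(13.350000) = 4.396629

4.3966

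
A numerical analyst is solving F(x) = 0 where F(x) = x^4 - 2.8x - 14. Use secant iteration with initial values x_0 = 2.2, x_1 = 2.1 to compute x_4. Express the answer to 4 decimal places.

2.1125

F(2.2) = 3.265600, F(2.1) = -0.431900
x_2 = 2.100000 − (-0.431900)·(2.100000 − 2.200000) / (-0.431900 − 3.265600) = 2.100000 − (0.043190)/(-3.697500) = 2.111681
F(2.111681) = -0.028277
x_3 = 2.111681 − (-0.028277)·(2.111681 − 2.100000) / (-0.028277 − (-0.431900)) = 2.111681 − (-0.000330)/(0.403623) = 2.112499
F(2.112499) = 0.000273
x_4 = 2.112499 − 0.000273·(2.112499 − 2.111681) / (0.000273 − (-0.028277)) = 2.112499 − (0.000000)/(0.028549) = 2.112491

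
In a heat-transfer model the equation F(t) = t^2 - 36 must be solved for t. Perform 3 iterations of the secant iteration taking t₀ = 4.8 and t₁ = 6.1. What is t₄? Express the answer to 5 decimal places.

F(4.8) = -12.9600000, F(6.1) = 1.2100000
t₂ = 6.1000000 − 1.2100000·(6.1000000 − 4.8000000) / (1.2100000 − (-12.9600000)) = 6.1000000 − (1.5730000)/(14.1700000) = 5.9889908
F(5.9889908) = -0.1319889
t₃ = 5.9889908 − (-0.1319889)·(5.9889908 − 6.1000000) / (-0.1319889 − 1.2100000) = 5.9889908 − (0.0146520)/(-1.3419889) = 5.9999089
F(5.9999089) = -0.0010928
t₄ = 5.9999089 − (-0.0010928)·(5.9999089 − 5.9889908) / (-0.0010928 − (-0.1319889)) = 5.9999089 − (-0.0000119)/(0.1308961) = 6.0000001

6.00000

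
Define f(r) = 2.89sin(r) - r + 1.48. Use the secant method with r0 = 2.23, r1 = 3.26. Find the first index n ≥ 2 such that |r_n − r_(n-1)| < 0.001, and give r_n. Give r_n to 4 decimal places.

n = 5, r_n = 2.7042

f(2.23) = 1.534488, f(3.26) = -2.121398
r2 = 3.260000 − (-2.121398)·(1.030000)/(-3.655886) = 2.662323;  |Δ| = 0.597677
f(2.662323) = 0.150347
r3 = 2.662323 − 0.150347·(-0.597677)/(2.271746) = 2.701878;  |Δ| = 0.039555
f(2.701878) = 0.008342
r4 = 2.701878 − 0.008342·(0.039555)/(-0.142006) = 2.704201;  |Δ| = 0.002323
f(2.704201) = -0.000061
r5 = 2.704201 − (-0.000061)·(0.002323)/(-0.008403) = 2.704184;  |Δ| = 0.000017
|r5 − r4| = 0.000017 < 0.001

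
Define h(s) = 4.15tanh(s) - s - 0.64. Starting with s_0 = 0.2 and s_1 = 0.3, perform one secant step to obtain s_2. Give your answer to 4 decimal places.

0.2072

h(0.2) = -0.020892, h(0.3) = 0.268947
s_2 = 0.300000 − 0.268947·(0.300000 − 0.200000) / (0.268947 − (-0.020892)) = 0.300000 − (0.026895)/(0.289840) = 0.207208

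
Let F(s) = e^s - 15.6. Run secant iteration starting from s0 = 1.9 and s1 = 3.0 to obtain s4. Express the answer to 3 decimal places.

2.748

F(1.9) = -8.91411, F(3.0) = 4.48554
s2 = 3.00000 − 4.48554·(3.00000 − 1.90000) / (4.48554 − (-8.91411)) = 3.00000 − (4.93409)/(13.39964) = 2.63177
F(2.63177) = -1.70159
s3 = 2.63177 − (-1.70159)·(2.63177 − 3.00000) / (-1.70159 − 4.48554) = 2.63177 − (0.62657)/(-6.18713) = 2.73304
F(2.73304) = -0.22037
s4 = 2.73304 − (-0.22037)·(2.73304 − 2.63177) / (-0.22037 − (-1.70159)) = 2.73304 − (-0.02232)/(1.48122) = 2.74811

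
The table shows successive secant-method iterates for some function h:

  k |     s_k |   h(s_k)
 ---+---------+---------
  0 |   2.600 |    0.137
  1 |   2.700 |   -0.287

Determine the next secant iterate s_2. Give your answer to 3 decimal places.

2.632

s_2 = 2.700 − (-0.287)·(2.700 − 2.600) / (-0.287 − 0.137)
   = 2.700 − (-0.02870)/(-0.42400) = 2.63231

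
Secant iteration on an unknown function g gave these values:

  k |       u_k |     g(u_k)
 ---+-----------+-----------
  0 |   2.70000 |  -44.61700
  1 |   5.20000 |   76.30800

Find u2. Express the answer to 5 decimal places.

u2 = 5.20000 − 76.30800·(5.20000 − 2.70000) / (76.30800 − (-44.61700))
   = 5.20000 − (190.7700000)/(120.9250000) = 3.6224106

3.62241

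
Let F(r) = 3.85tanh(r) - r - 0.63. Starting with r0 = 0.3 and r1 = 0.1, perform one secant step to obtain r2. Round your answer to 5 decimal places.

F(0.3) = 0.1915536, F(0.1) = -0.3462782
r2 = 0.1000000 − (-0.3462782)·(0.1000000 − 0.3000000) / (-0.3462782 − 0.1915536) = 0.1000000 − (0.0692556)/(-0.5378318) = 0.2287682

0.22877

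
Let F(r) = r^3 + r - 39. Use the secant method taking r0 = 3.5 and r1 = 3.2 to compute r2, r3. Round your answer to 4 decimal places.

3.2874, 3.2931

F(3.5) = 7.375000, F(3.2) = -3.032000
r2 = 3.200000 − (-3.032000)·(3.200000 − 3.500000) / (-3.032000 − 7.375000) = 3.200000 − (0.909600)/(-10.407000) = 3.287403
F(3.287403) = -0.185582
r3 = 3.287403 − (-0.185582)·(3.287403 − 3.200000) / (-0.185582 − (-3.032000)) = 3.287403 − (-0.016220)/(2.846418) = 3.293101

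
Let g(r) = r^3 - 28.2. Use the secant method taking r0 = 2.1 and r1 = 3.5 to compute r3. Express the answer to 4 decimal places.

g(2.1) = -18.939000, g(3.5) = 14.675000
r2 = 3.500000 − 14.675000·(3.500000 − 2.100000) / (14.675000 − (-18.939000)) = 3.500000 − (20.545000)/(33.614000) = 2.888796
g(2.888796) = -4.092578
r3 = 2.888796 − (-4.092578)·(2.888796 − 3.500000) / (-4.092578 − 14.675000) = 2.888796 − (2.501399)/(-18.767578) = 3.022079

3.0221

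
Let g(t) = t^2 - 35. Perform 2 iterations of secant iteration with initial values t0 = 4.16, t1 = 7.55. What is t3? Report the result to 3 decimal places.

g(4.16) = -17.69440, g(7.55) = 22.00250
t2 = 7.55000 − 22.00250·(7.55000 − 4.16000) / (22.00250 − (-17.69440)) = 7.55000 − (74.58847)/(39.69690) = 5.67105
g(5.67105) = -2.83919
t3 = 5.67105 − (-2.83919)·(5.67105 − 7.55000) / (-2.83919 − 22.00250) = 5.67105 − (5.33469)/(-24.84169) = 5.88580

5.886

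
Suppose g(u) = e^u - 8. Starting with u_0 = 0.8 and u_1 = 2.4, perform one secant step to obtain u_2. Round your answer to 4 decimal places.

g(0.8) = -5.774459, g(2.4) = 3.023176
u_2 = 2.400000 − 3.023176·(2.400000 − 0.800000) / (3.023176 − (-5.774459)) = 2.400000 − (4.837082)/(8.797635) = 1.850184

1.8502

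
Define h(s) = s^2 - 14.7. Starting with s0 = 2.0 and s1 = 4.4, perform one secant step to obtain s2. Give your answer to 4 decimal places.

3.6719

h(2.0) = -10.700000, h(4.4) = 4.660000
s2 = 4.400000 − 4.660000·(4.400000 − 2.000000) / (4.660000 − (-10.700000)) = 4.400000 − (11.184000)/(15.360000) = 3.671875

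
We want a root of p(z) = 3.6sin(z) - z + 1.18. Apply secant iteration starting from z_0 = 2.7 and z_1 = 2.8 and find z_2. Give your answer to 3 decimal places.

p(2.7) = 0.01857, p(2.8) = -0.41404
z_2 = 2.80000 − (-0.41404)·(2.80000 − 2.70000) / (-0.41404 − 0.01857) = 2.80000 − (-0.04140)/(-0.43261) = 2.70429

2.704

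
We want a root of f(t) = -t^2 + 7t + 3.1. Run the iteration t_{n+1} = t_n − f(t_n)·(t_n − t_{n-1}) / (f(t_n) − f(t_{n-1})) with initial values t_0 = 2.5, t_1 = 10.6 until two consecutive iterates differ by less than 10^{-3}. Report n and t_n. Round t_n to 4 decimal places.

f(2.5) = 14.350000, f(10.6) = -35.060000
t_2 = 10.600000 − (-35.060000)·(8.100000)/(-49.410000) = 4.852459;  |Δ| = 5.747541
f(4.852459) = 13.520855
t_3 = 4.852459 − 13.520855·(-5.747541)/(48.580855) = 6.452095;  |Δ| = 1.599636
f(6.452095) = 6.635137
t_4 = 6.452095 − 6.635137·(1.599636)/(-6.885717) = 7.993517;  |Δ| = 1.541423
f(7.993517) = -4.841699
t_5 = 7.993517 − (-4.841699)·(1.541423)/(-11.476836) = 7.343242;  |Δ| = 0.650275
f(7.343242) = 0.579491
t_6 = 7.343242 − 0.579491·(-0.650275)/(5.421190) = 7.412752;  |Δ| = 0.069510
f(7.412752) = 0.040369
t_7 = 7.412752 − 0.040369·(0.069510)/(-0.539122) = 7.417957;  |Δ| = 0.005205
f(7.417957) = -0.000389
t_8 = 7.417957 − (-0.000389)·(0.005205)/(-0.040758) = 7.417908;  |Δ| = 0.000050
|t_8 − t_7| = 0.000050 < 10^{-3}

n = 8, t_n = 7.4179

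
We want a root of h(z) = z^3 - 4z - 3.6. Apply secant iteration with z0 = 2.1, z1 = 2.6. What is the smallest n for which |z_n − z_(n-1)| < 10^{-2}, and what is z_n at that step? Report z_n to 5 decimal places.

n = 4, z_n = 2.35185

h(2.1) = -2.7390000, h(2.6) = 3.5760000
z2 = 2.6000000 − 3.5760000·(0.5000000)/(6.3150000) = 2.3168646;  |Δ| = 0.2831354
h(2.3168646) = -0.4308498
z3 = 2.3168646 − (-0.4308498)·(-0.2831354)/(-4.0068498) = 2.3473097;  |Δ| = 0.0304451
h(2.3473097) = -0.0558846
z4 = 2.3473097 − (-0.0558846)·(0.0304451)/(0.3749653) = 2.3518472;  |Δ| = 0.0045375
|z4 − z3| = 0.0045375 < 10^{-2}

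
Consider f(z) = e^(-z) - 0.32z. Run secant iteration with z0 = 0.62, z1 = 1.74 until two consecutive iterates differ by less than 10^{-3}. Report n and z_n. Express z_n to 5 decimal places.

f(0.62) = 0.3395444, f(1.74) = -0.3812796
z2 = 1.7400000 − (-0.3812796)·(1.1200000)/(-0.7208240) = 1.1475764;  |Δ| = 0.5924236
f(1.1475764) = -0.0498194
z3 = 1.1475764 − (-0.0498194)·(-0.5924236)/(0.3314602) = 1.0585336;  |Δ| = 0.0890429
f(1.0585336) = 0.0082335
z4 = 1.0585336 − 0.0082335·(-0.0890429)/(0.0580529) = 1.0711623;  |Δ| = 0.0126287
f(1.0711623) = -0.0001619
z5 = 1.0711623 − (-0.0001619)·(0.0126287)/(-0.0083954) = 1.0709188;  |Δ| = 0.0002435
|z5 − z4| = 0.0002435 < 10^{-3}

n = 5, z_n = 1.07092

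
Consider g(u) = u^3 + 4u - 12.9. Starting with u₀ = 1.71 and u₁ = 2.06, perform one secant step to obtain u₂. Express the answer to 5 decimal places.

g(1.71) = -1.0597890, g(2.06) = 4.0818160
u₂ = 2.0600000 − 4.0818160·(2.0600000 − 1.7100000) / (4.0818160 − (-1.0597890)) = 2.0600000 − (1.4286356)/(5.1416050) = 1.7821421

1.78214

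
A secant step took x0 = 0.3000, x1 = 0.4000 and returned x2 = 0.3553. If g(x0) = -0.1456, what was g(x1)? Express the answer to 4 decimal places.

0.1177

The secant line through (0.3000, -0.1456) and (0.4000, g(x1)) crosses zero at x2 = 0.3553.
So (0.3000, -0.1456), (0.4000, g(x1)), (0.3553, 0) are collinear:
g(x1) = -0.1456 · (0.4000 − 0.3553) / (0.3000 − 0.3553) = -0.1456 · (0.044700)/(-0.055300) = 0.117691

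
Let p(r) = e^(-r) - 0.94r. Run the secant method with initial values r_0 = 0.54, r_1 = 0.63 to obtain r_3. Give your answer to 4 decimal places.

0.5898

p(0.54) = 0.075148, p(0.63) = -0.059608
r_2 = 0.630000 − (-0.059608)·(0.630000 − 0.540000) / (-0.059608 − 0.075148) = 0.630000 − (-0.005365)/(-0.134756) = 0.590189
p(0.590189) = -0.000556
r_3 = 0.590189 − (-0.000556)·(0.590189 − 0.630000) / (-0.000556 − (-0.059608)) = 0.590189 − (0.000022)/(0.059052) = 0.589815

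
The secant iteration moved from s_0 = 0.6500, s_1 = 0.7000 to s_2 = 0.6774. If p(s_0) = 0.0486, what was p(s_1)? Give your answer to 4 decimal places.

The secant line through (0.6500, 0.0486) and (0.7000, p(s_1)) crosses zero at s_2 = 0.6774.
So (0.6500, 0.0486), (0.7000, p(s_1)), (0.6774, 0) are collinear:
p(s_1) = 0.0486 · (0.7000 − 0.6774) / (0.6500 − 0.6774) = 0.0486 · (0.022600)/(-0.027400) = -0.040086

-0.0401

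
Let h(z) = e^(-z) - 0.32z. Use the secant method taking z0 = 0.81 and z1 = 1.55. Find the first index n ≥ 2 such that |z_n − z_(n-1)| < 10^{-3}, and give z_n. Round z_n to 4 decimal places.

n = 5, z_n = 1.0709

h(0.81) = 0.185658, h(1.55) = -0.283752
z2 = 1.550000 − (-0.283752)·(0.740000)/(-0.469410) = 1.102680;  |Δ| = 0.447320
h(1.102680) = -0.020877
z3 = 1.102680 − (-0.020877)·(-0.447320)/(0.262875) = 1.067154;  |Δ| = 0.035526
h(1.067154) = 0.002497
z4 = 1.067154 − 0.002497·(-0.035526)/(0.023374) = 1.070949;  |Δ| = 0.003795
h(1.070949) = -0.000020
z5 = 1.070949 − (-0.000020)·(0.003795)/(-0.002517) = 1.070918;  |Δ| = 0.000031
|z5 − z4| = 0.000031 < 10^{-3}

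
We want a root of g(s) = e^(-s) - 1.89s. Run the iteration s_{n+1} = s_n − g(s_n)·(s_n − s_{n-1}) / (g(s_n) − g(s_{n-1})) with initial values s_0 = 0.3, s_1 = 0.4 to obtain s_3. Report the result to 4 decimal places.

g(0.3) = 0.173818, g(0.4) = -0.085680
s_2 = 0.400000 − (-0.085680)·(0.400000 − 0.300000) / (-0.085680 − 0.173818) = 0.400000 − (-0.008568)/(-0.259498) = 0.366982
g(0.366982) = -0.000775
s_3 = 0.366982 − (-0.000775)·(0.366982 − 0.400000) / (-0.000775 − (-0.085680)) = 0.366982 − (0.000026)/(0.084905) = 0.366681

0.3667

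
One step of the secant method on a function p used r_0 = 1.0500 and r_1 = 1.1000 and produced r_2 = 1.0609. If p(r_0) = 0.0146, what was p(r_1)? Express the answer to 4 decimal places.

-0.0524

The secant line through (1.0500, 0.0146) and (1.1000, p(r_1)) crosses zero at r_2 = 1.0609.
So (1.0500, 0.0146), (1.1000, p(r_1)), (1.0609, 0) are collinear:
p(r_1) = 0.0146 · (1.1000 − 1.0609) / (1.0500 − 1.0609) = 0.0146 · (0.039100)/(-0.010900) = -0.052372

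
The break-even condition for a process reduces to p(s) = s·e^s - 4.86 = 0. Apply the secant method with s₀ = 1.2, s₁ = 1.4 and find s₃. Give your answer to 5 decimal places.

p(1.2) = -0.8758597, p(1.4) = 0.8172800
s₂ = 1.4000000 − 0.8172800·(1.4000000 − 1.2000000) / (0.8172800 − (-0.8758597)) = 1.4000000 − (0.1634560)/(1.6931396) = 1.3034598
p(1.3034598) = -0.0606429
s₃ = 1.3034598 − (-0.0606429)·(1.3034598 − 1.4000000) / (-0.0606429 − 0.8172800) = 1.3034598 − (0.0058545)/(-0.8779229) = 1.3101284

1.31013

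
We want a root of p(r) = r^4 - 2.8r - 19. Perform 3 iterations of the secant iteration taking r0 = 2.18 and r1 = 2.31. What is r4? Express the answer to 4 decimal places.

p(2.18) = -2.518694, p(2.31) = 3.005963
r2 = 2.310000 − 3.005963·(2.310000 − 2.180000) / (3.005963 − (-2.518694)) = 2.310000 − (0.390775)/(5.524657) = 2.239267
p(2.239267) = -0.126573
r3 = 2.239267 − (-0.126573)·(2.239267 − 2.310000) / (-0.126573 − 3.005963) = 2.239267 − (0.008953)/(-3.132536) = 2.242125
p(2.242125) = -0.005965
r4 = 2.242125 − (-0.005965)·(2.242125 − 2.239267) / (-0.005965 − (-0.126573)) = 2.242125 − (-0.000017)/(0.120608) = 2.242266

2.2423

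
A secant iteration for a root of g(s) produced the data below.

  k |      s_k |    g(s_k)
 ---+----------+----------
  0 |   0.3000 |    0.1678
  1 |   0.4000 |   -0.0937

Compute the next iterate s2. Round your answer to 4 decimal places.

s2 = 0.4000 − (-0.0937)·(0.4000 − 0.3000) / (-0.0937 − 0.1678)
   = 0.4000 − (-0.009370)/(-0.261500) = 0.364168

0.3642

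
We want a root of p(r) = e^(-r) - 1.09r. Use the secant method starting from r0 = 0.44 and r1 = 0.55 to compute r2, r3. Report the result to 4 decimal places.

0.5367, 0.5365

p(0.44) = 0.164436, p(0.55) = -0.022550
r2 = 0.550000 − (-0.022550)·(0.550000 − 0.440000) / (-0.022550 − 0.164436) = 0.550000 − (-0.002481)/(-0.186987) = 0.536734
p(0.536734) = -0.000386
r3 = 0.536734 − (-0.000386)·(0.536734 − 0.550000) / (-0.000386 − (-0.022550)) = 0.536734 − (0.000005)/(0.022164) = 0.536503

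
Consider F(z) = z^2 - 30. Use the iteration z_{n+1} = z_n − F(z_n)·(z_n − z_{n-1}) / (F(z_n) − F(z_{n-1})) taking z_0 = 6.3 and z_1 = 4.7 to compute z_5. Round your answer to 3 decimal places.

F(6.3) = 9.69000, F(4.7) = -7.91000
z_2 = 4.70000 − (-7.91000)·(4.70000 − 6.30000) / (-7.91000 − 9.69000) = 4.70000 − (12.65600)/(-17.60000) = 5.41909
F(5.41909) = -0.63345
z_3 = 5.41909 − (-0.63345)·(5.41909 − 4.70000) / (-0.63345 − (-7.91000)) = 5.41909 − (-0.45551)/(7.27655) = 5.48169
F(5.48169) = 0.04893
z_4 = 5.48169 − 0.04893·(5.48169 − 5.41909) / (0.04893 − (-0.63345)) = 5.48169 − (0.00306)/(0.68239) = 5.47720
F(5.47720) = -0.00026
z_5 = 5.47720 − (-0.00026)·(5.47720 − 5.48169) / (-0.00026 − 0.04893) = 5.47720 − (0.00000)/(-0.04919) = 5.47723

5.477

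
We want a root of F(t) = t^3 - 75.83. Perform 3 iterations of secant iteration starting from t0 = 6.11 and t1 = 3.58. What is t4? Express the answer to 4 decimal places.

F(6.11) = 152.269131, F(3.58) = -29.947288
t2 = 3.580000 − (-29.947288)·(3.580000 − 6.110000) / (-29.947288 − 152.269131) = 3.580000 − (75.766639)/(-182.216419) = 3.995806
F(3.995806) = -12.031112
t3 = 3.995806 − (-12.031112)·(3.995806 − 3.580000) / (-12.031112 − (-29.947288)) = 3.995806 − (-5.002606)/(17.916176) = 4.275029
F(4.275029) = 2.299866
t4 = 4.275029 − 2.299866·(4.275029 − 3.995806) / (2.299866 − (-12.031112)) = 4.275029 − (0.642175)/(14.330978) = 4.230218

4.2302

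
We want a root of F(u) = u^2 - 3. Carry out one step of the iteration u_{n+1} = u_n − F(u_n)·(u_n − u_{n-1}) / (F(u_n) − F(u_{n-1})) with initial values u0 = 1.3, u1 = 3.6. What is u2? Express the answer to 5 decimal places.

1.56735

F(1.3) = -1.3100000, F(3.6) = 9.9600000
u2 = 3.6000000 − 9.9600000·(3.6000000 − 1.3000000) / (9.9600000 − (-1.3100000)) = 3.6000000 − (22.9080000)/(11.2700000) = 1.5673469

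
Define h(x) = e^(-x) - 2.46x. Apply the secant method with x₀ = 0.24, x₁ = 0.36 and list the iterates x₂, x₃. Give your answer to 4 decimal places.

0.3013, 0.3009

h(0.24) = 0.196228, h(0.36) = -0.187924
x₂ = 0.360000 − (-0.187924)·(0.360000 − 0.240000) / (-0.187924 − 0.196228) = 0.360000 − (-0.022551)/(-0.384152) = 0.301297
h(0.301297) = -0.001333
x₃ = 0.301297 − (-0.001333)·(0.301297 − 0.360000) / (-0.001333 − (-0.187924)) = 0.301297 − (0.000078)/(0.186591) = 0.300878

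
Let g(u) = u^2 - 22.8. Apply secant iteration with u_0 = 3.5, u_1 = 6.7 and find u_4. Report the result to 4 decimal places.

g(3.5) = -10.550000, g(6.7) = 22.090000
u_2 = 6.700000 − 22.090000·(6.700000 − 3.500000) / (22.090000 − (-10.550000)) = 6.700000 − (70.688000)/(32.640000) = 4.534314
g(4.534314) = -2.239999
u_3 = 4.534314 − (-2.239999)·(4.534314 − 6.700000) / (-2.239999 − 22.090000) = 4.534314 − (4.851135)/(-24.329999) = 4.733703
g(4.733703) = -0.392058
u_4 = 4.733703 − (-0.392058)·(4.733703 − 4.534314) / (-0.392058 − (-2.239999)) = 4.733703 − (-0.078172)/(1.847941) = 4.776005

4.7760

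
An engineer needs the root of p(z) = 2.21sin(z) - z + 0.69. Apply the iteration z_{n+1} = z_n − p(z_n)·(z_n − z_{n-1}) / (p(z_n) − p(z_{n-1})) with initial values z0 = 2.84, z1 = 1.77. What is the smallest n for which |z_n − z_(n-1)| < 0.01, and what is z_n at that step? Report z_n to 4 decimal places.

n = 5, z_n = 2.3153

p(2.84) = -1.493539, p(1.77) = 1.086296
z2 = 1.770000 − 1.086296·(-1.070000)/(2.579835) = 2.220547;  |Δ| = 0.450547
p(2.220547) = 0.229132
z3 = 2.220547 − 0.229132·(0.450547)/(-0.857165) = 2.340984;  |Δ| = 0.120437
p(2.340984) = -0.064691
z4 = 2.340984 − (-0.064691)·(0.120437)/(-0.293822) = 2.314468;  |Δ| = 0.026517
p(2.314468) = 0.002066
z5 = 2.314468 − 0.002066·(-0.026517)/(0.066757) = 2.315288;  |Δ| = 0.000821
|z5 − z4| = 0.000821 < 0.01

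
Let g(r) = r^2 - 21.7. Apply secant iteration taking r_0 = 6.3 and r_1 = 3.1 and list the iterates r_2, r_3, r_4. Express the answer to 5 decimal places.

4.38617, 4.71498, 4.65663

g(6.3) = 17.9900000, g(3.1) = -12.0900000
r_2 = 3.1000000 − (-12.0900000)·(3.1000000 − 6.3000000) / (-12.0900000 − 17.9900000) = 3.1000000 − (38.6880000)/(-30.0800000) = 4.3861702
g(4.3861702) = -2.4615109
r_3 = 4.3861702 − (-2.4615109)·(4.3861702 − 3.1000000) / (-2.4615109 − (-12.0900000)) = 4.3861702 − (-3.1659220)/(9.6284891) = 4.7149780
g(4.7149780) = 0.5310173
r_4 = 4.7149780 − 0.5310173·(4.7149780 − 4.3861702) / (0.5310173 − (-2.4615109)) = 4.7149780 − (0.1746026)/(2.9925282) = 4.6566318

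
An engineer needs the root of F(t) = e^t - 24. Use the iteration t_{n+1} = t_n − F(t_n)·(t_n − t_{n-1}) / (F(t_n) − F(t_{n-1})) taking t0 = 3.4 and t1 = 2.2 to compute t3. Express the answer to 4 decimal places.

3.2479

F(3.4) = 5.964100, F(2.2) = -14.974987
t2 = 2.200000 − (-14.974987)·(2.200000 − 3.400000) / (-14.974987 − 5.964100) = 2.200000 − (17.969984)/(-20.939087) = 3.058203
F(3.058203) = -2.710737
t3 = 3.058203 − (-2.710737)·(3.058203 − 2.200000) / (-2.710737 − (-14.974987)) = 3.058203 − (-2.326362)/(12.264249) = 3.247889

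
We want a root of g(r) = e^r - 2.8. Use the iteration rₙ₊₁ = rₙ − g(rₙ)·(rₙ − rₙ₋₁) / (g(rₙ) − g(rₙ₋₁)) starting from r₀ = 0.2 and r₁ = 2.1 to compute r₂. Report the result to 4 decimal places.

0.6319

g(0.2) = -1.578597, g(2.1) = 5.366170
r₂ = 2.100000 − 5.366170·(2.100000 − 0.200000) / (5.366170 − (-1.578597)) = 2.100000 − (10.195723)/(6.944767) = 0.631884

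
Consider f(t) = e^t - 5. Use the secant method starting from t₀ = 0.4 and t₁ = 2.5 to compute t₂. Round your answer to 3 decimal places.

f(0.4) = -3.50818, f(2.5) = 7.18249
t₂ = 2.50000 − 7.18249·(2.50000 − 0.40000) / (7.18249 − (-3.50818)) = 2.50000 − (15.08324)/(10.69067) = 1.08912

1.089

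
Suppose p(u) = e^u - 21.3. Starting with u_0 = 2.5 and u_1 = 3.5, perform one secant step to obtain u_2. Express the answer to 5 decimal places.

p(2.5) = -9.1175060, p(3.5) = 11.8154520
u_2 = 3.5000000 − 11.8154520·(3.5000000 − 2.5000000) / (11.8154520 − (-9.1175060)) = 3.5000000 − (11.8154520)/(20.9329580) = 2.9355575

2.93556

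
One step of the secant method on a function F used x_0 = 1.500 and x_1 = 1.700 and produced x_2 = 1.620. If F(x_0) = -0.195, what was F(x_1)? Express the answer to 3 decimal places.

The secant line through (1.500, -0.195) and (1.700, F(x_1)) crosses zero at x_2 = 1.620.
So (1.500, -0.195), (1.700, F(x_1)), (1.620, 0) are collinear:
F(x_1) = -0.195 · (1.700 − 1.620) / (1.500 − 1.620) = -0.195 · (0.08000)/(-0.12000) = 0.13000

0.130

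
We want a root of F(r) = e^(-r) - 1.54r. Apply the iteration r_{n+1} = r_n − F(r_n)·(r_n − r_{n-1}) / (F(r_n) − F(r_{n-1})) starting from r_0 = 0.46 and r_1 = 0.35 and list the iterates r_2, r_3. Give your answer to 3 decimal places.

F(0.46) = -0.07712, F(0.35) = 0.16569
r_2 = 0.35000 − 0.16569·(0.35000 − 0.46000) / (0.16569 − (-0.07712)) = 0.35000 − (-0.01823)/(0.24280) = 0.42506
F(0.42506) = -0.00087
r_3 = 0.42506 − (-0.00087)·(0.42506 − 0.35000) / (-0.00087 − 0.16569) = 0.42506 − (-0.00007)/(-0.16656) = 0.42467

0.425, 0.425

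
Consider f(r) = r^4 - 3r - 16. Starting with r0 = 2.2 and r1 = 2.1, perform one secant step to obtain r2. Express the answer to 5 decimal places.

2.17755

f(2.2) = 0.8256000, f(2.1) = -2.8519000
r2 = 2.1000000 − (-2.8519000)·(2.1000000 − 2.2000000) / (-2.8519000 − 0.8256000) = 2.1000000 − (0.2851900)/(-3.6775000) = 2.1775500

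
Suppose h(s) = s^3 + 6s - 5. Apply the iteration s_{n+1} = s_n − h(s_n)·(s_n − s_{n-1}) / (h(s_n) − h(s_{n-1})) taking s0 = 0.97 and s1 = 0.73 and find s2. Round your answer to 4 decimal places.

0.7582

h(0.97) = 1.732673, h(0.73) = -0.230983
s2 = 0.730000 − (-0.230983)·(0.730000 − 0.970000) / (-0.230983 − 1.732673) = 0.730000 − (0.055436)/(-1.963656) = 0.758231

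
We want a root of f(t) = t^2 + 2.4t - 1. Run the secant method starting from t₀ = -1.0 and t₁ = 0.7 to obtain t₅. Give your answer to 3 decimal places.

0.362

f(-1.0) = -2.40000, f(0.7) = 1.17000
t₂ = 0.70000 − 1.17000·(0.70000 − (-1.00000)) / (1.17000 − (-2.40000)) = 0.70000 − (1.98900)/(3.57000) = 0.14286
f(0.14286) = -0.63673
t₃ = 0.14286 − (-0.63673)·(0.14286 − 0.70000) / (-0.63673 − 1.17000) = 0.14286 − (0.35475)/(-1.80673) = 0.33921
f(0.33921) = -0.07084
t₄ = 0.33921 − (-0.07084)·(0.33921 − 0.14286) / (-0.07084 − (-0.63673)) = 0.33921 − (-0.01391)/(0.56589) = 0.36379
f(0.36379) = 0.00543
t₅ = 0.36379 − 0.00543·(0.36379 − 0.33921) / (0.00543 − (-0.07084)) = 0.36379 − (0.00013)/(0.07627) = 0.36204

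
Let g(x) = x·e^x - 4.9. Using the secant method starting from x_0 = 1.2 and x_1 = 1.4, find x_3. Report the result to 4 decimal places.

1.3148

g(1.2) = -0.915860, g(1.4) = 0.777280
x_2 = 1.400000 − 0.777280·(1.400000 − 1.200000) / (0.777280 − (-0.915860)) = 1.400000 − (0.155456)/(1.693140) = 1.308185
g(1.308185) = -0.060433
x_3 = 1.308185 − (-0.060433)·(1.308185 − 1.400000) / (-0.060433 − 0.777280) = 1.308185 − (0.005549)/(-0.837713) = 1.314808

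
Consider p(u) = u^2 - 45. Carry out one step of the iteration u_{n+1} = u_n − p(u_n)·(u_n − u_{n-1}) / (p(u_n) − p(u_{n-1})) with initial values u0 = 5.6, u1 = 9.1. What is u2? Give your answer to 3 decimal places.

p(5.6) = -13.64000, p(9.1) = 37.81000
u2 = 9.10000 − 37.81000·(9.10000 − 5.60000) / (37.81000 − (-13.64000)) = 9.10000 − (132.33500)/(51.45000) = 6.52789

6.528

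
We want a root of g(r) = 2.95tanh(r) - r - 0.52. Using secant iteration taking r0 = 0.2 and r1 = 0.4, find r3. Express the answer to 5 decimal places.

g(0.2) = -0.1377428, g(0.4) = 0.2008494
r2 = 0.4000000 − 0.2008494·(0.4000000 − 0.2000000) / (0.2008494 − (-0.1377428)) = 0.4000000 − (0.0401699)/(0.3385922) = 0.2813621
g(0.2813621) = 0.0074254
r3 = 0.2813621 − 0.0074254·(0.2813621 − 0.4000000) / (0.0074254 − 0.2008494) = 0.2813621 − (-0.0008809)/(-0.1934241) = 0.2768077

0.27681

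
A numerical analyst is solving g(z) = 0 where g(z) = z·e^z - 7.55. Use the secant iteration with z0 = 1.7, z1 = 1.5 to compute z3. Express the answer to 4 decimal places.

1.5706

g(1.7) = 1.755711, g(1.5) = -0.827466
z2 = 1.500000 − (-0.827466)·(1.500000 − 1.700000) / (-0.827466 − 1.755711) = 1.500000 − (0.165493)/(-2.583177) = 1.564066
g(1.564066) = -0.076567
z3 = 1.564066 − (-0.076567)·(1.564066 − 1.500000) / (-0.076567 − (-0.827466)) = 1.564066 − (-0.004905)/(0.750900) = 1.570598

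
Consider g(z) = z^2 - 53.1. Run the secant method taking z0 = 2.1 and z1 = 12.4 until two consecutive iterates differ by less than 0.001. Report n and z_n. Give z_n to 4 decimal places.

g(2.1) = -48.690000, g(12.4) = 100.660000
z2 = 12.400000 − 100.660000·(10.300000)/(149.350000) = 5.457931;  |Δ| = 6.942069
g(5.457931) = -23.310989
z3 = 5.457931 − (-23.310989)·(-6.942069)/(-123.970989) = 6.763289;  |Δ| = 1.305358
g(6.763289) = -7.357925
z4 = 6.763289 − (-7.357925)·(1.305358)/(15.953064) = 7.365350;  |Δ| = 0.602061
g(7.365350) = 1.148383
z5 = 7.365350 − 1.148383·(0.602061)/(8.506308) = 7.284070;  |Δ| = 0.081281
g(7.284070) = -0.042329
z6 = 7.284070 − (-0.042329)·(-0.081281)/(-1.190713) = 7.286959;  |Δ| = 0.002889
g(7.286959) = -0.000227
z7 = 7.286959 − (-0.000227)·(0.002889)/(0.042103) = 7.286975;  |Δ| = 0.000016
|z7 − z6| = 0.000016 < 0.001

n = 7, z_n = 7.2870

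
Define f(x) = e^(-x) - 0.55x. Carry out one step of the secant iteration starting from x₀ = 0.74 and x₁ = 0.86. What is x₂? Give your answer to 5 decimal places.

0.81014

f(0.74) = 0.0701139, f(0.86) = -0.0498379
x₂ = 0.8600000 − (-0.0498379)·(0.8600000 − 0.7400000) / (-0.0498379 − 0.0701139) = 0.8600000 − (-0.0059806)/(-0.1199518) = 0.8101421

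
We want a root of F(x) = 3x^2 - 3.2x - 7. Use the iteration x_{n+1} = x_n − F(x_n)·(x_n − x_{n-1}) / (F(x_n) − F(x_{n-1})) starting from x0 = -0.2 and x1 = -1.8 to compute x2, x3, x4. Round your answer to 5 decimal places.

-0.87826, -1.04520, -1.08734

F(-0.2) = -6.2400000, F(-1.8) = 8.4800000
x2 = -1.8000000 − 8.4800000·(-1.8000000 − (-0.2000000)) / (8.4800000 − (-6.2400000)) = -1.8000000 − (-13.5680000)/(14.7200000) = -0.8782609
F(-0.8782609) = -1.8755388
x3 = -0.8782609 − (-1.8755388)·(-0.8782609 − (-1.8000000)) / (-1.8755388 − 8.4800000) = -0.8782609 − (-1.7287575)/(-10.3555388) = -1.0452012
F(-1.0452012) = -0.3780192
x4 = -1.0452012 − (-0.3780192)·(-1.0452012 − (-0.8782609)) / (-0.3780192 − (-1.8755388)) = -1.0452012 − (0.0631067)/(1.4975196) = -1.0873420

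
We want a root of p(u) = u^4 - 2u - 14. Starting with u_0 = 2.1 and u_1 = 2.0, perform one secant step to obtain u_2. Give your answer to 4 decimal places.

p(2.1) = 1.248100, p(2.0) = -2.000000
u_2 = 2.000000 − (-2.000000)·(2.000000 − 2.100000) / (-2.000000 − 1.248100) = 2.000000 − (0.200000)/(-3.248100) = 2.061574

2.0616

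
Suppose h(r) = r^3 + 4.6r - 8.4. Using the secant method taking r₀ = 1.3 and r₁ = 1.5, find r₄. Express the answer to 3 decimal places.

h(1.3) = -0.22300, h(1.5) = 1.87500
r₂ = 1.50000 − 1.87500·(1.50000 − 1.30000) / (1.87500 − (-0.22300)) = 1.50000 − (0.37500)/(2.09800) = 1.32126
h(1.32126) = -0.01566
r₃ = 1.32126 − (-0.01566)·(1.32126 − 1.50000) / (-0.01566 − 1.87500) = 1.32126 − (0.00280)/(-1.89066) = 1.32274
h(1.32274) = -0.00109
r₄ = 1.32274 − (-0.00109)·(1.32274 − 1.32126) / (-0.00109 − (-0.01566)) = 1.32274 − (0.00000)/(0.01457) = 1.32285

1.323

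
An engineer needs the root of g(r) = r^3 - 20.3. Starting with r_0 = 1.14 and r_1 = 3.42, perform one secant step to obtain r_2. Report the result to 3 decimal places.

g(1.14) = -18.81846, g(3.42) = 19.70169
r_2 = 3.42000 − 19.70169·(3.42000 − 1.14000) / (19.70169 − (-18.81846)) = 3.42000 − (44.91985)/(38.52014) = 2.25386

2.254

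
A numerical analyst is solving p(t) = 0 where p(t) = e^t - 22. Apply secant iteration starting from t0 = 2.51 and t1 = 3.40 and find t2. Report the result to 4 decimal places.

p(2.51) = -9.695070, p(3.40) = 7.964100
t2 = 3.400000 − 7.964100·(3.400000 − 2.510000) / (7.964100 − (-9.695070)) = 3.400000 − (7.088049)/(17.659170) = 2.998619

2.9986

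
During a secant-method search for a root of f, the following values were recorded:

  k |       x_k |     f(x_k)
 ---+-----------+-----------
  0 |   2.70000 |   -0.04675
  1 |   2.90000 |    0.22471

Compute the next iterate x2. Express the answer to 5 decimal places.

2.73444

x2 = 2.90000 − 0.22471·(2.90000 − 2.70000) / (0.22471 − (-0.04675))
   = 2.90000 − (0.0449420)/(0.2714600) = 2.7344434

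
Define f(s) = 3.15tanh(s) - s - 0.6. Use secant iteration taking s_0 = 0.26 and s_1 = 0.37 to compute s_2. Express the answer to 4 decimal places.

f(0.26) = -0.058969, f(0.37) = 0.145074
s_2 = 0.370000 − 0.145074·(0.370000 − 0.260000) / (0.145074 − (-0.058969)) = 0.370000 − (0.015958)/(0.204043) = 0.291790

0.2918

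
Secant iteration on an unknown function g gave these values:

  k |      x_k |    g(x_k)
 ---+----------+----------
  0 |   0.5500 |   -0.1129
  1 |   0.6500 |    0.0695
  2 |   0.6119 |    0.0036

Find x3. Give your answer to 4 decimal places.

0.6098

x3 = 0.6119 − 0.0036·(0.6119 − 0.6500) / (0.0036 − 0.0695)
   = 0.6119 − (-0.000137)/(-0.065900) = 0.609819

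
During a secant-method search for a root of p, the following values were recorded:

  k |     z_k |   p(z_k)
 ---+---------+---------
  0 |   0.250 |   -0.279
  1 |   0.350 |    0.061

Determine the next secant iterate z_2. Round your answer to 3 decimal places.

0.332

z_2 = 0.350 − 0.061·(0.350 − 0.250) / (0.061 − (-0.279))
   = 0.350 − (0.00610)/(0.34000) = 0.33206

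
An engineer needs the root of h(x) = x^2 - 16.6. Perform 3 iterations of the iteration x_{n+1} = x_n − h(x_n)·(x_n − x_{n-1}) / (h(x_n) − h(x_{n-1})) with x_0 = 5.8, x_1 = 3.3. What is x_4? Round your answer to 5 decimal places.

h(5.8) = 17.0400000, h(3.3) = -5.7100000
x_2 = 3.3000000 − (-5.7100000)·(3.3000000 − 5.8000000) / (-5.7100000 − 17.0400000) = 3.3000000 − (14.2750000)/(-22.7500000) = 3.9274725
h(3.9274725) = -1.1749595
x_3 = 3.9274725 − (-1.1749595)·(3.9274725 − 3.3000000) / (-1.1749595 − (-5.7100000)) = 3.9274725 − (-0.7372548)/(4.5350405) = 4.0900411
h(4.0900411) = 0.1284358
x_4 = 4.0900411 − 0.1284358·(4.0900411 − 3.9274725) / (0.1284358 − (-1.1749595)) = 4.0900411 − (0.0208796)/(1.3033954) = 4.0740216

4.07402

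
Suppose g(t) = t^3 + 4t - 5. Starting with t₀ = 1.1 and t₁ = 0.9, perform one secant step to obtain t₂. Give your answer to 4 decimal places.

0.9957

g(1.1) = 0.731000, g(0.9) = -0.671000
t₂ = 0.900000 − (-0.671000)·(0.900000 − 1.100000) / (-0.671000 − 0.731000) = 0.900000 − (0.134200)/(-1.402000) = 0.995720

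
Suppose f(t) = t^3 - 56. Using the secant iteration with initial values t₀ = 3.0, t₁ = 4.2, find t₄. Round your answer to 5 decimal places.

f(3.0) = -29.0000000, f(4.2) = 18.0880000
t₂ = 4.2000000 − 18.0880000·(4.2000000 − 3.0000000) / (18.0880000 − (-29.0000000)) = 4.2000000 − (21.7056000)/(47.0880000) = 3.7390418
f(3.7390418) = -3.7265747
t₃ = 3.7390418 − (-3.7265747)·(3.7390418 − 4.2000000) / (-3.7265747 − 18.0880000) = 3.7390418 − (1.7177952)/(-21.8145747) = 3.8177871
f(3.8177871) = -0.3538508
t₄ = 3.8177871 − (-0.3538508)·(3.8177871 − 3.7390418) / (-0.3538508 − (-3.7265747)) = 3.8177871 − (-0.0278641)/(3.3727239) = 3.8260487

3.82605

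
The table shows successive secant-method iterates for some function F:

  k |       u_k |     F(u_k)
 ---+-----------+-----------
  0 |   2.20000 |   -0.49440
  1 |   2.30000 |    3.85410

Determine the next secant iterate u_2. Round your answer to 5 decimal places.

2.21137

u_2 = 2.30000 − 3.85410·(2.30000 − 2.20000) / (3.85410 − (-0.49440))
   = 2.30000 − (0.3854100)/(4.3485000) = 2.2113694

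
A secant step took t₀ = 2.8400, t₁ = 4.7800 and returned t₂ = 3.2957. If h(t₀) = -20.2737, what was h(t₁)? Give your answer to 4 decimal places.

The secant line through (2.8400, -20.2737) and (4.7800, h(t₁)) crosses zero at t₂ = 3.2957.
So (2.8400, -20.2737), (4.7800, h(t₁)), (3.2957, 0) are collinear:
h(t₁) = -20.2737 · (4.7800 − 3.2957) / (2.8400 − 3.2957) = -20.2737 · (1.484300)/(-0.455700) = 66.035227

66.0352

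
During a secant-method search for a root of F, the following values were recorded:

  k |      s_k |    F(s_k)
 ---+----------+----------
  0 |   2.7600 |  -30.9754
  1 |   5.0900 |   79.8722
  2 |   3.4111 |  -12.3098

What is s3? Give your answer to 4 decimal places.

s3 = 3.4111 − (-12.3098)·(3.4111 − 5.0900) / (-12.3098 − 79.8722)
   = 3.4111 − (20.666923)/(-92.182000) = 3.635297

3.6353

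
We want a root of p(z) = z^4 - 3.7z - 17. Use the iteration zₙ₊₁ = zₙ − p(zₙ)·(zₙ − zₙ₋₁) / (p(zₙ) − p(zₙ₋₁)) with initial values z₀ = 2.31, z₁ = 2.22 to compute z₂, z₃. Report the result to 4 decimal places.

p(2.31) = 2.926963, p(2.22) = -0.924873
z₂ = 2.220000 − (-0.924873)·(2.220000 − 2.310000) / (-0.924873 − 2.926963) = 2.220000 − (0.083239)/(-3.851837) = 2.241610
p(2.241610) = -0.045183
z₃ = 2.241610 − (-0.045183)·(2.241610 − 2.220000) / (-0.045183 − (-0.924873)) = 2.241610 − (-0.000976)/(0.879691) = 2.242720

2.2416, 2.2427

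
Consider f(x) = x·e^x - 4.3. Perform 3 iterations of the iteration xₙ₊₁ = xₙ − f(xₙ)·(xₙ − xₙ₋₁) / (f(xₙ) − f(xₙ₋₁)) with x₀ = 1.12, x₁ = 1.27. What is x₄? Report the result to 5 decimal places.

f(1.12) = -0.8673633, f(1.27) = 0.2222828
x₂ = 1.2700000 − 0.2222828·(1.2700000 − 1.1200000) / (0.2222828 − (-0.8673633)) = 1.2700000 − (0.0333424)/(1.0896460) = 1.2394007
f(1.2394007) = -0.0196763
x₃ = 1.2394007 − (-0.0196763)·(1.2394007 − 1.2700000) / (-0.0196763 − 0.2222828) = 1.2394007 − (0.0006021)/(-0.2419590) = 1.2418890
f(1.2418890) = -0.0003970
x₄ = 1.2418890 − (-0.0003970)·(1.2418890 − 1.2394007) / (-0.0003970 − (-0.0196763)) = 1.2418890 − (-0.0000010)/(0.0192793) = 1.2419403

1.24194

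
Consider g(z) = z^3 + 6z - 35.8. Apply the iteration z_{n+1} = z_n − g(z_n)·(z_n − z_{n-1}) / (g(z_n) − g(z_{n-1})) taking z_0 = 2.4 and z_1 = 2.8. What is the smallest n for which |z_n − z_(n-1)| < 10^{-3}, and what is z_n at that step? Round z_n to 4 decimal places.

g(2.4) = -7.576000, g(2.8) = 2.952000
z_2 = 2.800000 − 2.952000·(0.400000)/(10.528000) = 2.687842;  |Δ| = 0.112158
g(2.687842) = -0.254649
z_3 = 2.687842 − (-0.254649)·(-0.112158)/(-3.206649) = 2.696749;  |Δ| = 0.008907
g(2.696749) = -0.007527
z_4 = 2.696749 − (-0.007527)·(0.008907)/(0.247123) = 2.697020;  |Δ| = 0.000271
|z_4 − z_3| = 0.000271 < 10^{-3}

n = 4, z_n = 2.6970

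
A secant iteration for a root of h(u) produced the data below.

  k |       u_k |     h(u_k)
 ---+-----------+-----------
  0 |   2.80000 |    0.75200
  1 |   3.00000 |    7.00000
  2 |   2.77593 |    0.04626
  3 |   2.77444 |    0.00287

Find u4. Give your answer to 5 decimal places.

2.77434

u4 = 2.77444 − 0.00287·(2.77444 − 2.77593) / (0.00287 − 0.04626)
   = 2.77444 − (-0.0000043)/(-0.0433900) = 2.7743414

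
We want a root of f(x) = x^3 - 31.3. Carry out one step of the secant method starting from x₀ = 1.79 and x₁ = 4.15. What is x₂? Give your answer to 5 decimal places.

2.70777

f(1.79) = -25.5646610, f(4.15) = 40.1733750
x₂ = 4.1500000 − 40.1733750·(4.1500000 − 1.7900000) / (40.1733750 − (-25.5646610)) = 4.1500000 − (94.8091650)/(65.7380360) = 2.7077731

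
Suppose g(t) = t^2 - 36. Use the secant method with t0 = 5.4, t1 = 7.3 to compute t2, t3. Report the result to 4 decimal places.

g(5.4) = -6.840000, g(7.3) = 17.290000
t2 = 7.300000 − 17.290000·(7.300000 − 5.400000) / (17.290000 − (-6.840000)) = 7.300000 − (32.851000)/(24.130000) = 5.938583
g(5.938583) = -0.733236
t3 = 5.938583 − (-0.733236)·(5.938583 − 7.300000) / (-0.733236 − 17.290000) = 5.938583 − (0.998240)/(-18.023236) = 5.993969

5.9386, 5.9940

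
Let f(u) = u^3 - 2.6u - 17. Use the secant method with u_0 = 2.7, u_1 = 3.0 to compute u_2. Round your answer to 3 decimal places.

f(2.7) = -4.33700, f(3.0) = 2.20000
u_2 = 3.00000 − 2.20000·(3.00000 − 2.70000) / (2.20000 − (-4.33700)) = 3.00000 − (0.66000)/(6.53700) = 2.89904

2.899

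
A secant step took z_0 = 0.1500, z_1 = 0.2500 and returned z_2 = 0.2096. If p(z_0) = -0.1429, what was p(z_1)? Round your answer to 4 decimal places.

The secant line through (0.1500, -0.1429) and (0.2500, p(z_1)) crosses zero at z_2 = 0.2096.
So (0.1500, -0.1429), (0.2500, p(z_1)), (0.2096, 0) are collinear:
p(z_1) = -0.1429 · (0.2500 − 0.2096) / (0.1500 − 0.2096) = -0.1429 · (0.040400)/(-0.059600) = 0.096865

0.0969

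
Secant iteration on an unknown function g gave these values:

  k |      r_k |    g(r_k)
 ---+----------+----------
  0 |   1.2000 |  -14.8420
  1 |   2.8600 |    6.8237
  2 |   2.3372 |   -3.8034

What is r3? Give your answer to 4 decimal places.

2.5243

r3 = 2.3372 − (-3.8034)·(2.3372 − 2.8600) / (-3.8034 − 6.8237)
   = 2.3372 − (1.988418)/(-10.627100) = 2.524308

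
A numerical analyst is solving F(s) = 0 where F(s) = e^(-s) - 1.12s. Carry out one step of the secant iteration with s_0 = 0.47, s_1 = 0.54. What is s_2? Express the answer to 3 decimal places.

0.527

F(0.47) = 0.09860, F(0.54) = -0.02205
s_2 = 0.54000 − (-0.02205)·(0.54000 − 0.47000) / (-0.02205 − 0.09860) = 0.54000 − (-0.00154)/(-0.12065) = 0.52721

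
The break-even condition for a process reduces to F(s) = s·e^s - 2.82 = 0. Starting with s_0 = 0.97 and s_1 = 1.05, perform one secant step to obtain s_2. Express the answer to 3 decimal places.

F(0.97) = -0.26119, F(1.05) = 0.18053
s_2 = 1.05000 − 0.18053·(1.05000 − 0.97000) / (0.18053 − (-0.26119)) = 1.05000 − (0.01444)/(0.44173) = 1.01730

1.017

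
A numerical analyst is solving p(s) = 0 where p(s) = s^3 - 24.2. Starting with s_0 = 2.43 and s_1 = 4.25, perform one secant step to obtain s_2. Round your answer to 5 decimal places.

p(2.43) = -9.8510930, p(4.25) = 52.5656250
s_2 = 4.2500000 − 52.5656250·(4.2500000 − 2.4300000) / (52.5656250 − (-9.8510930)) = 4.2500000 − (95.6694375)/(62.4167180) = 2.7172466

2.71725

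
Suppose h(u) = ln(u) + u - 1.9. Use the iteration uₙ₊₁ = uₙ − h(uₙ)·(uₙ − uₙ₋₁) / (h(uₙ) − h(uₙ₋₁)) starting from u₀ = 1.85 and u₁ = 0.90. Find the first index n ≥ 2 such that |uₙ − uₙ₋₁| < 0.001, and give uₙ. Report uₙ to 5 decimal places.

n = 5, uₙ = 1.49672

h(1.85) = 0.5651856, h(0.90) = -1.1053605
u₂ = 0.9000000 − (-1.1053605)·(-0.9500000)/(-1.6705462) = 1.5285923;  |Δ| = 0.6285923
h(1.5285923) = 0.0529396
u₃ = 1.5285923 − 0.0529396·(0.6285923)/(1.1583001) = 1.4998628;  |Δ| = 0.0287295
h(1.4998628) = 0.0052364
u₄ = 1.4998628 − 0.0052364·(-0.0287295)/(-0.0477032) = 1.4967091;  |Δ| = 0.0031537
h(1.4967091) = -0.0000221
u₅ = 1.4967091 − (-0.0000221)·(-0.0031537)/(-0.0052585) = 1.4967224;  |Δ| = 0.0000133
|u₅ − u₄| = 0.0000133 < 0.001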